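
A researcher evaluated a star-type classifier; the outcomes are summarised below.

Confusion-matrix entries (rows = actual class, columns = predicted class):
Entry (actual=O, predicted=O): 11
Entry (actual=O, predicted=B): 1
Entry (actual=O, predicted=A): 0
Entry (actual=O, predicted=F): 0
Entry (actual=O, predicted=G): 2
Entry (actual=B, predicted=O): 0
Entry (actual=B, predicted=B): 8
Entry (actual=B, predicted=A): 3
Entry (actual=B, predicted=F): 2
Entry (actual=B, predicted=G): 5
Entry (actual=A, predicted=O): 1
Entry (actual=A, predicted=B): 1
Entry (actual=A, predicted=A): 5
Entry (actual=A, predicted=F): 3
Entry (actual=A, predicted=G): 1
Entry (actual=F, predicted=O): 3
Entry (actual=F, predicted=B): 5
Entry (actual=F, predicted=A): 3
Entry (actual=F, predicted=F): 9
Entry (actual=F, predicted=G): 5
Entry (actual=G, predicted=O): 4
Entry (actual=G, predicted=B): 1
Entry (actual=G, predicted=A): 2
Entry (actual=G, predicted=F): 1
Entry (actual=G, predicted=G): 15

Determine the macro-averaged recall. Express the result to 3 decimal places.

Per-class recall (TP/(TP+FN)):
  O: TP=11, FN=1+0+0+2=3 → 11/14 = 0.7857
  B: TP=8, FN=0+3+2+5=10 → 8/18 = 0.4444
  A: TP=5, FN=1+1+3+1=6 → 5/11 = 0.4545
  F: TP=9, FN=3+5+3+5=16 → 9/25 = 0.3600
  G: TP=15, FN=4+1+2+1=8 → 15/23 = 0.6522
Macro-recall = mean = (0.7857 + 0.4444 + 0.4545 + 0.3600 + 0.6522) / 5 = 0.539

0.539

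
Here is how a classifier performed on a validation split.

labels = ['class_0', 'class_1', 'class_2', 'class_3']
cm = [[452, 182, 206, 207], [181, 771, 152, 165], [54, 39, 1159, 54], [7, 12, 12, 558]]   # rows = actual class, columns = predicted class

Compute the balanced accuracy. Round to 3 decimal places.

0.719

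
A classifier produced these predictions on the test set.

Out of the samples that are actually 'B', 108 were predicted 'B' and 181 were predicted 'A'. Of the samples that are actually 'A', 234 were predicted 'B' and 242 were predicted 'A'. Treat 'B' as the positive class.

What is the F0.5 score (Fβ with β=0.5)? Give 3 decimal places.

Fβ = (1+β²)·TP / ((1+β²)·TP + β²·FN + FP), with β²=1/4
= 1.25·108 / (1.25·108 + 0.25·181 + 234) = 0.326

0.326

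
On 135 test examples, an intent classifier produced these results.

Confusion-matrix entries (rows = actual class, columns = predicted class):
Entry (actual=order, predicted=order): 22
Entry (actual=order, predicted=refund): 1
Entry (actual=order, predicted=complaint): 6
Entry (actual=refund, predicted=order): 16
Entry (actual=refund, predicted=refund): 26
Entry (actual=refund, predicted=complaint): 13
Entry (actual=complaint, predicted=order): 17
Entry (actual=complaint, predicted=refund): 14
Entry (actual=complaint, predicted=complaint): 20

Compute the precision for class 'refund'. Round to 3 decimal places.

0.634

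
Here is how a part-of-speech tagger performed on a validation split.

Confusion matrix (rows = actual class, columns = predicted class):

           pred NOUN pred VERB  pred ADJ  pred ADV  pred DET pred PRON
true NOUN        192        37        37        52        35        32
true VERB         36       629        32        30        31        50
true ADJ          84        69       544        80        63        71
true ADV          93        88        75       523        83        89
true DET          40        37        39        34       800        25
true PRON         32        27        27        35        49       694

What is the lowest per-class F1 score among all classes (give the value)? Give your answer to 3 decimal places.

Per-class F1 score (2·TP/(2·TP+FP+FN)):
  NOUN: TP=192, FP=36+84+93+40+32=285, FN=37+37+52+35+32=193 → 384/862 = 0.4455
  VERB: TP=629, FP=37+69+88+37+27=258, FN=36+32+30+31+50=179 → 1258/1695 = 0.7422
  ADJ: TP=544, FP=37+32+75+39+27=210, FN=84+69+80+63+71=367 → 1088/1665 = 0.6535
  ADV: TP=523, FP=52+30+80+34+35=231, FN=93+88+75+83+89=428 → 1046/1705 = 0.6135
  DET: TP=800, FP=35+31+63+83+49=261, FN=40+37+39+34+25=175 → 1600/2036 = 0.7859
  PRON: TP=694, FP=32+50+71+89+25=267, FN=32+27+27+35+49=170 → 1388/1825 = 0.7605
Lowest is class 'NOUN' with F1 score = 0.445.

0.445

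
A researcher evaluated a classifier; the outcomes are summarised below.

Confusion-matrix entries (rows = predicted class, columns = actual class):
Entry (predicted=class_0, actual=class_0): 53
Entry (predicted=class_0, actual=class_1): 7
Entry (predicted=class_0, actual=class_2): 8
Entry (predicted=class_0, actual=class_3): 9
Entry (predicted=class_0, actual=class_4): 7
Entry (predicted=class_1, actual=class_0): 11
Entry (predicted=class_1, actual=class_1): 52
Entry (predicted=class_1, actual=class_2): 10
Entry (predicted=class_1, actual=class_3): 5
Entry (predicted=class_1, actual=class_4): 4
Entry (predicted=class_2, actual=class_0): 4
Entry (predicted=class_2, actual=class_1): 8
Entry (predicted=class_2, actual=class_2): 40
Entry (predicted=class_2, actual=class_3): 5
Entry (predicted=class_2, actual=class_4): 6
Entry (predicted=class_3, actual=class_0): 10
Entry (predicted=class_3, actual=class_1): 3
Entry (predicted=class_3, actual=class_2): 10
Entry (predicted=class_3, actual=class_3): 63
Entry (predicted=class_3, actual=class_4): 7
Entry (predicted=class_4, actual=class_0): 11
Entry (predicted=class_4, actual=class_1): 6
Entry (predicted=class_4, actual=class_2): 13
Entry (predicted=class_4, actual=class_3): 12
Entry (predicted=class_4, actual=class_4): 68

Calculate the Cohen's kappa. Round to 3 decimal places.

0.548

Observed agreement pₒ = trace/N = 276/432 = 0.6389
Expected agreement pₑ = Σ (rowᵢ·colᵢ)/N² = (89·84 + 76·82 + 81·63 + 94·93 + 92·110)/432² = 0.2019
κ = (pₒ − pₑ)/(1 − pₑ) = (0.6389 − 0.2019)/(1 − 0.2019) = 0.548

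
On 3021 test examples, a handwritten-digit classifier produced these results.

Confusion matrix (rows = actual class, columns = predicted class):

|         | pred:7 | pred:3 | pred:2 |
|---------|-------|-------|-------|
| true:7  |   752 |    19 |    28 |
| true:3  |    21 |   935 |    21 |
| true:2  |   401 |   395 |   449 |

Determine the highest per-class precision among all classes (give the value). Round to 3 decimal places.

Per-class precision (TP/(TP+FP)):
  7: TP=752, FP=21+401=422 → 752/1174 = 0.6405
  3: TP=935, FP=19+395=414 → 935/1349 = 0.6931
  2: TP=449, FP=28+21=49 → 449/498 = 0.9016
Highest is class '2' with precision = 0.902.

0.902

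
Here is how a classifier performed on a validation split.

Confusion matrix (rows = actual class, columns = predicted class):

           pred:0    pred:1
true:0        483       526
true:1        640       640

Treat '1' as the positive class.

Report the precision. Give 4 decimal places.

Precision = TP/(TP+FP) = 640/(640+526) = 640/1166 = 0.5489

0.5489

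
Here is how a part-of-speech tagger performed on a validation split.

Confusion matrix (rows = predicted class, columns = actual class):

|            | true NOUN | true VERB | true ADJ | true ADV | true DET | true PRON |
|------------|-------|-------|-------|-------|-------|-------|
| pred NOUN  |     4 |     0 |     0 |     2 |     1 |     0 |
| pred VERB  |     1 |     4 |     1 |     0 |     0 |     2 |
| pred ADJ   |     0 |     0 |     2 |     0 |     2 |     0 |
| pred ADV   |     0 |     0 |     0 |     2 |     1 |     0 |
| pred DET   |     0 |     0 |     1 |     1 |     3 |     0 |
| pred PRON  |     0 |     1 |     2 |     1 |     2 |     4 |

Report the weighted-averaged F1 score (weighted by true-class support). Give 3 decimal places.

0.496

Per-class F1 score (2·TP/(2·TP+FP+FN)):
  NOUN: TP=4, FP=0+0+2+1+0=3, FN=1+0+0+0+0=1 → 8/12 = 0.6667
  VERB: TP=4, FP=1+1+0+0+2=4, FN=0+0+0+0+1=1 → 8/13 = 0.6154
  ADJ: TP=2, FP=0+0+0+2+0=2, FN=0+1+0+1+2=4 → 4/10 = 0.4000
  ADV: TP=2, FP=0+0+0+1+0=1, FN=2+0+0+1+1=4 → 4/9 = 0.4444
  DET: TP=3, FP=0+0+1+1+0=2, FN=1+0+2+1+2=6 → 6/14 = 0.4286
  PRON: TP=4, FP=0+1+2+1+2=6, FN=0+2+0+0+0=2 → 8/16 = 0.5000
Weighted-F1 score = Σ (supportᵢ/N)·F1 scoreᵢ with N=37: (5/37)·0.6667 + (5/37)·0.6154 + (6/37)·0.4000 + (6/37)·0.4444 + (9/37)·0.4286 + (6/37)·0.5000 = 0.496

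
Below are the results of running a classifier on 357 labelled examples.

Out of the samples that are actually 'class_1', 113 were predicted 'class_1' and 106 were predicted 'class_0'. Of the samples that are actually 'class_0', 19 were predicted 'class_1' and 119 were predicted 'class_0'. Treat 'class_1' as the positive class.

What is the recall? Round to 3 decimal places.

0.516

Recall = TP/(TP+FN) = 113/(113+106) = 113/219 = 0.516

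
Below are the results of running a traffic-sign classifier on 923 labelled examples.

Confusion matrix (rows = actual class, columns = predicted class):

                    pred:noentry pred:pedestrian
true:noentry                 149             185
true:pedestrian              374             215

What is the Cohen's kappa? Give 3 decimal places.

Observed agreement pₒ = trace/N = 364/923 = 0.3944
Expected agreement pₑ = Σ (rowᵢ·colᵢ)/N² = (334·523 + 589·400)/923² = 0.4816
κ = (pₒ − pₑ)/(1 − pₑ) = (0.3944 − 0.4816)/(1 − 0.4816) = -0.168

-0.168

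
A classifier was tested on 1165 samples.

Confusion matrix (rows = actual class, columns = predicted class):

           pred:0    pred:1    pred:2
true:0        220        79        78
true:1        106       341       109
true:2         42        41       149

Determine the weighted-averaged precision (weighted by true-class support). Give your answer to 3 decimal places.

0.635

Per-class precision (TP/(TP+FP)):
  0: TP=220, FP=106+42=148 → 220/368 = 0.5978
  1: TP=341, FP=79+41=120 → 341/461 = 0.7397
  2: TP=149, FP=78+109=187 → 149/336 = 0.4435
Weighted-precision = Σ (supportᵢ/N)·precisionᵢ with N=1165: (377/1165)·0.5978 + (556/1165)·0.7397 + (232/1165)·0.4435 = 0.635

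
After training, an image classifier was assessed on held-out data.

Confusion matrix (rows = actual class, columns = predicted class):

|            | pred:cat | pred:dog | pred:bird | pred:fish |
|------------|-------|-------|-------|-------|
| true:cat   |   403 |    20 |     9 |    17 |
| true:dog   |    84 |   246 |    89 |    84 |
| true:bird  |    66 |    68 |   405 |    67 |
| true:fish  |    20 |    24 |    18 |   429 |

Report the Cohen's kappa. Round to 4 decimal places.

0.6321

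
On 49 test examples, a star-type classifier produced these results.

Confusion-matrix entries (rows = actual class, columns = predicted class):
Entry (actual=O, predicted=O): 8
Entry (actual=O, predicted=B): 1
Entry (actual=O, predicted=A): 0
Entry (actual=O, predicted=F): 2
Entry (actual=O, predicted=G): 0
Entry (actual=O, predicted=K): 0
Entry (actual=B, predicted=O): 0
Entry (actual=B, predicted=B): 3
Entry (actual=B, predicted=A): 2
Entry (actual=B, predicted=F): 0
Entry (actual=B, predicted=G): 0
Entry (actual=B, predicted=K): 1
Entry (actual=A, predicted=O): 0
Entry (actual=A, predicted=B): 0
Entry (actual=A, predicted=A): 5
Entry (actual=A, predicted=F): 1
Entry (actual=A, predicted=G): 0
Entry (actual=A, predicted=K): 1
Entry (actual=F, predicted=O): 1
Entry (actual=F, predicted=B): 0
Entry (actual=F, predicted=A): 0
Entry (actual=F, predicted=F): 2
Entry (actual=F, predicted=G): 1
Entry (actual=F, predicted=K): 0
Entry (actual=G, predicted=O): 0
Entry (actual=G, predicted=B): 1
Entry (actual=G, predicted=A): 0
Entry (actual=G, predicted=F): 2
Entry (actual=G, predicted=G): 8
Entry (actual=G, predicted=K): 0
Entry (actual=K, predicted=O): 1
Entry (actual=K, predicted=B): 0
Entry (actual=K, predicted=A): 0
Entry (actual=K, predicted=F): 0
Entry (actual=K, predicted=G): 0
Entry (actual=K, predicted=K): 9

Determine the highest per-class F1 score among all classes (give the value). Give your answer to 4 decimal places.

Per-class F1 score (2·TP/(2·TP+FP+FN)):
  O: TP=8, FP=0+0+1+0+1=2, FN=1+0+2+0+0=3 → 16/21 = 0.76190
  B: TP=3, FP=1+0+0+1+0=2, FN=0+2+0+0+1=3 → 6/11 = 0.54545
  A: TP=5, FP=0+2+0+0+0=2, FN=0+0+1+0+1=2 → 10/14 = 0.71429
  F: TP=2, FP=2+0+1+2+0=5, FN=1+0+0+1+0=2 → 4/11 = 0.36364
  G: TP=8, FP=0+0+0+1+0=1, FN=0+1+0+2+0=3 → 16/20 = 0.80000
  K: TP=9, FP=0+1+1+0+0=2, FN=1+0+0+0+0=1 → 18/21 = 0.85714
Highest is class 'K' with F1 score = 0.8571.

0.8571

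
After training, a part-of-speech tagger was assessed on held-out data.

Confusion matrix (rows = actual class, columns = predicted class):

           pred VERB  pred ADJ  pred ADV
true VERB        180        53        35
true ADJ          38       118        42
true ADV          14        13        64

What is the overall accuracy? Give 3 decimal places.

Accuracy = trace / total = (180+118+64=362) / 557 = 362/557 = 0.650

0.650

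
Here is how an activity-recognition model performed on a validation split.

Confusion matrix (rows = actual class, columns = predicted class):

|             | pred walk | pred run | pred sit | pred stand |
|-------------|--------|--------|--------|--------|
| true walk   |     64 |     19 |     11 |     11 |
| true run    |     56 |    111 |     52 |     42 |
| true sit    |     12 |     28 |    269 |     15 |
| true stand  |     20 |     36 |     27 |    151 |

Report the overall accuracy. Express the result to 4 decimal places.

Accuracy = trace / total = (64+111+269+151=595) / 924 = 595/924 = 0.6439

0.6439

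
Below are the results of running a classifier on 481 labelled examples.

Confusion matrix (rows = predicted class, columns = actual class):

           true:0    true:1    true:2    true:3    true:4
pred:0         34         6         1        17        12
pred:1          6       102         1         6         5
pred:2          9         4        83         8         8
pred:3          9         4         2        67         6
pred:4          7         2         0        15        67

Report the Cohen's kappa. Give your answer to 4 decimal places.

0.6655

Observed agreement pₒ = trace/N = 353/481 = 0.73389
Expected agreement pₑ = Σ (rowᵢ·colᵢ)/N² = (65·70 + 118·120 + 87·112 + 113·88 + 98·91)/481² = 0.20451
κ = (pₒ − pₑ)/(1 − pₑ) = (0.73389 − 0.20451)/(1 − 0.20451) = 0.6655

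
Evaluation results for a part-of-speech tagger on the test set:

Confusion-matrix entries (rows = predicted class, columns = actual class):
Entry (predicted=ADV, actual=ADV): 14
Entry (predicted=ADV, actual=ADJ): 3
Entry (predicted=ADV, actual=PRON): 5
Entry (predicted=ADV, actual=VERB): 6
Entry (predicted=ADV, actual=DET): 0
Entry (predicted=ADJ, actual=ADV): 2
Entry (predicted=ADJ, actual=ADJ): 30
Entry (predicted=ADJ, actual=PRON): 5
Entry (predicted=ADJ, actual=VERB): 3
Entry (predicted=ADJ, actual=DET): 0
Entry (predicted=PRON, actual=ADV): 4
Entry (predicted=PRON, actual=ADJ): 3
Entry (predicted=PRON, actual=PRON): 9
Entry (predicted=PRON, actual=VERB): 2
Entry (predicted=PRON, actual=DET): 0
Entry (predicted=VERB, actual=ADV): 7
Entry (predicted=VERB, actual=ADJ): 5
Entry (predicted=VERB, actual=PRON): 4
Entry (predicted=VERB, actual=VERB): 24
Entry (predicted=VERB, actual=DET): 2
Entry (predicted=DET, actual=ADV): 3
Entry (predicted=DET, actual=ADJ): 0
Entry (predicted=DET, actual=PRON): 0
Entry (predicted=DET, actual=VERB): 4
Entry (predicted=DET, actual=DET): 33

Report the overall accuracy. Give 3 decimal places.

Accuracy = trace / total = (14+30+9+24+33=110) / 168 = 110/168 = 0.655

0.655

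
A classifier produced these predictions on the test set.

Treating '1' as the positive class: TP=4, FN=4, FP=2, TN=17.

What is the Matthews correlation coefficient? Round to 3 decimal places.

0.434

MCC = (TP·TN − FP·FN) / √((TP+FP)(TP+FN)(TN+FP)(TN+FN))
Numerator = 4·17 − 2·4 = 60
Denominator = √(6·8·19·21) = √19152 = 138.3908
MCC = 60 / 138.3908 = 0.434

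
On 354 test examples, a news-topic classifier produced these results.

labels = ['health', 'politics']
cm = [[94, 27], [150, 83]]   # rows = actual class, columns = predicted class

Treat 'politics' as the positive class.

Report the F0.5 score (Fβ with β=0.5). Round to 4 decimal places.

Fβ = (1+β²)·TP / ((1+β²)·TP + β²·FN + FP), with β²=1/4
= 1.25·83 / (1.25·83 + 0.25·150 + 27) = 0.6166

0.6166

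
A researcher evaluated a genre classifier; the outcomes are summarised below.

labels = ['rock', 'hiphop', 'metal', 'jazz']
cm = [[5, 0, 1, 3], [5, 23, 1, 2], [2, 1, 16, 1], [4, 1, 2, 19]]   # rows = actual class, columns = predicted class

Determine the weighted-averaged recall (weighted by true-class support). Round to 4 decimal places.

0.7326

Per-class recall (TP/(TP+FN)):
  rock: TP=5, FN=0+1+3=4 → 5/9 = 0.55556
  hiphop: TP=23, FN=5+1+2=8 → 23/31 = 0.74194
  metal: TP=16, FN=2+1+1=4 → 16/20 = 0.80000
  jazz: TP=19, FN=4+1+2=7 → 19/26 = 0.73077
Weighted-recall = Σ (supportᵢ/N)·recallᵢ with N=86: (9/86)·0.55556 + (31/86)·0.74194 + (20/86)·0.80000 + (26/86)·0.73077 = 0.7326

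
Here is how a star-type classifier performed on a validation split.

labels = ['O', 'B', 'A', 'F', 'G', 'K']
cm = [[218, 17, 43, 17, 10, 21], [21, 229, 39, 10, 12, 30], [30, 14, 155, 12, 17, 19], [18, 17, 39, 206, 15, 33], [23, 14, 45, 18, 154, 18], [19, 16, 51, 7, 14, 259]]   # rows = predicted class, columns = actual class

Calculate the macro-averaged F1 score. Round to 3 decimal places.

Per-class F1 score (2·TP/(2·TP+FP+FN)):
  O: TP=218, FP=17+43+17+10+21=108, FN=21+30+18+23+19=111 → 436/655 = 0.6656
  B: TP=229, FP=21+39+10+12+30=112, FN=17+14+17+14+16=78 → 458/648 = 0.7068
  A: TP=155, FP=30+14+12+17+19=92, FN=43+39+39+45+51=217 → 310/619 = 0.5008
  F: TP=206, FP=18+17+39+15+33=122, FN=17+10+12+18+7=64 → 412/598 = 0.6890
  G: TP=154, FP=23+14+45+18+18=118, FN=10+12+17+15+14=68 → 308/494 = 0.6235
  K: TP=259, FP=19+16+51+7+14=107, FN=21+30+19+33+18=121 → 518/746 = 0.6944
Macro-F1 score = mean = (0.6656 + 0.7068 + 0.5008 + 0.6890 + 0.6235 + 0.6944) / 6 = 0.647

0.647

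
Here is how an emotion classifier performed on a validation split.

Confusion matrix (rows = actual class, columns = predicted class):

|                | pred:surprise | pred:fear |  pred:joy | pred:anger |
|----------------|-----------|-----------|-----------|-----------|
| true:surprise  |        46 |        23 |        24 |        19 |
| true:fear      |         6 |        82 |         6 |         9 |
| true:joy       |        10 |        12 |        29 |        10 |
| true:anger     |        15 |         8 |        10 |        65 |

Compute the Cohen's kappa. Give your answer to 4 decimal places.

Observed agreement pₒ = trace/N = 222/374 = 0.59358
Expected agreement pₑ = Σ (rowᵢ·colᵢ)/N² = (112·77 + 103·125 + 61·69 + 98·103)/374² = 0.25596
κ = (pₒ − pₑ)/(1 − pₑ) = (0.59358 − 0.25596)/(1 − 0.25596) = 0.4538

0.4538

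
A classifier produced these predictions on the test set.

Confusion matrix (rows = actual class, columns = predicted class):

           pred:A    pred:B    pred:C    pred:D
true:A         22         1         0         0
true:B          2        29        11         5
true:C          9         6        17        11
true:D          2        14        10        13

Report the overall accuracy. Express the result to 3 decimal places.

0.533

Accuracy = trace / total = (22+29+17+13=81) / 152 = 81/152 = 0.533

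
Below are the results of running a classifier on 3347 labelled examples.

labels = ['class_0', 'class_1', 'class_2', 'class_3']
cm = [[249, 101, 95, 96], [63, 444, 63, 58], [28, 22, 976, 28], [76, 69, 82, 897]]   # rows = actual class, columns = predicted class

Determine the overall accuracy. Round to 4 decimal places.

Accuracy = trace / total = (249+444+976+897=2566) / 3347 = 2566/3347 = 0.7667

0.7667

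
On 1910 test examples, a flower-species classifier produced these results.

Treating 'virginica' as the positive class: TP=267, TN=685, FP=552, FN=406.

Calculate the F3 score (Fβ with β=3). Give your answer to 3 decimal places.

0.388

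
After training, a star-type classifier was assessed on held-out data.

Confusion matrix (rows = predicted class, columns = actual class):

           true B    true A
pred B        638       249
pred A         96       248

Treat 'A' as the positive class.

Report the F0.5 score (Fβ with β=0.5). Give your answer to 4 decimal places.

Fβ = (1+β²)·TP / ((1+β²)·TP + β²·FN + FP), with β²=1/4
= 1.25·248 / (1.25·248 + 0.25·249 + 96) = 0.6620

0.6620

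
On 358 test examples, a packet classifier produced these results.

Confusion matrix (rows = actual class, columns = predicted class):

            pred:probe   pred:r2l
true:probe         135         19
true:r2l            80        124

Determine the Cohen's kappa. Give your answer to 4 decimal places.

0.4620

Observed agreement pₒ = trace/N = 259/358 = 0.72346
Expected agreement pₑ = Σ (rowᵢ·colᵢ)/N² = (154·215 + 204·143)/358² = 0.48596
κ = (pₒ − pₑ)/(1 − pₑ) = (0.72346 − 0.48596)/(1 − 0.48596) = 0.4620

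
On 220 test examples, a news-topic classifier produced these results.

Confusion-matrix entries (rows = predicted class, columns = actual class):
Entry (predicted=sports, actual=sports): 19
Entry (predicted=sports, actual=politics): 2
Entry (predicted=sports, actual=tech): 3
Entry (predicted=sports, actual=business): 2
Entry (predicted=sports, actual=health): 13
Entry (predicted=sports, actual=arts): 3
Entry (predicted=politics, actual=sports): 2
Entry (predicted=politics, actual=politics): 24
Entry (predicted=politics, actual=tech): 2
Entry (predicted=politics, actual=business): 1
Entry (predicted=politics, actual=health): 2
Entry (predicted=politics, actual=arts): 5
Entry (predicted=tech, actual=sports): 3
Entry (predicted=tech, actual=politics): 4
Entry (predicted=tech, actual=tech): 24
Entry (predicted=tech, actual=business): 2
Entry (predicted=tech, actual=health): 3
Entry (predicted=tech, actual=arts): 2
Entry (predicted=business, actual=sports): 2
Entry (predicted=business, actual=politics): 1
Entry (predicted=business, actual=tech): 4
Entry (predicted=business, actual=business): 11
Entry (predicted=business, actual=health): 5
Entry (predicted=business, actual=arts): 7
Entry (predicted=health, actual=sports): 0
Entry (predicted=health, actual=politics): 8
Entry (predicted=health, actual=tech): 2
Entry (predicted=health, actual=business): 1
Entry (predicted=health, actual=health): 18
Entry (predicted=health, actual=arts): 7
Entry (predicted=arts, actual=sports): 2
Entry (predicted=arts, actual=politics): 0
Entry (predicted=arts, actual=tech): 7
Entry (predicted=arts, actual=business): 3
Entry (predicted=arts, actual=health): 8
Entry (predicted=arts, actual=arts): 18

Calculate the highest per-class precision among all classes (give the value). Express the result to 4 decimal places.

Per-class precision (TP/(TP+FP)):
  sports: TP=19, FP=2+3+2+13+3=23 → 19/42 = 0.45238
  politics: TP=24, FP=2+2+1+2+5=12 → 24/36 = 0.66667
  tech: TP=24, FP=3+4+2+3+2=14 → 24/38 = 0.63158
  business: TP=11, FP=2+1+4+5+7=19 → 11/30 = 0.36667
  health: TP=18, FP=0+8+2+1+7=18 → 18/36 = 0.50000
  arts: TP=18, FP=2+0+7+3+8=20 → 18/38 = 0.47368
Highest is class 'politics' with precision = 0.6667.

0.6667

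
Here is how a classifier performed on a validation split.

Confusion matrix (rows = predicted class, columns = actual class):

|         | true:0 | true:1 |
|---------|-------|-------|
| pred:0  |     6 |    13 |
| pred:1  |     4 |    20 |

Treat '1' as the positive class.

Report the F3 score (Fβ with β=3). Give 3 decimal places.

0.623

Fβ = (1+β²)·TP / ((1+β²)·TP + β²·FN + FP), with β²=9
= 10·20 / (10·20 + 9·13 + 4) = 0.623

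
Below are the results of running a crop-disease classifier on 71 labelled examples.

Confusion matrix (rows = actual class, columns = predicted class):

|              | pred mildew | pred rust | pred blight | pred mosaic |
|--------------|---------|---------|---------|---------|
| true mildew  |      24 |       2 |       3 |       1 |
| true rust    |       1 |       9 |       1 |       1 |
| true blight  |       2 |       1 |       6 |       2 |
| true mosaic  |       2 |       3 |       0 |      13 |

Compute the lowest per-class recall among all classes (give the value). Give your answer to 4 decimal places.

0.5455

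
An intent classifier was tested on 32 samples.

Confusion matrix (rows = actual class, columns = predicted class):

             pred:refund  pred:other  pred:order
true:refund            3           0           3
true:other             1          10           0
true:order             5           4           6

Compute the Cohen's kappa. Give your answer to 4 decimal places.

0.3891

Observed agreement pₒ = trace/N = 19/32 = 0.59375
Expected agreement pₑ = Σ (rowᵢ·colᵢ)/N² = (6·9 + 11·14 + 15·9)/32² = 0.33496
κ = (pₒ − pₑ)/(1 − pₑ) = (0.59375 − 0.33496)/(1 − 0.33496) = 0.3891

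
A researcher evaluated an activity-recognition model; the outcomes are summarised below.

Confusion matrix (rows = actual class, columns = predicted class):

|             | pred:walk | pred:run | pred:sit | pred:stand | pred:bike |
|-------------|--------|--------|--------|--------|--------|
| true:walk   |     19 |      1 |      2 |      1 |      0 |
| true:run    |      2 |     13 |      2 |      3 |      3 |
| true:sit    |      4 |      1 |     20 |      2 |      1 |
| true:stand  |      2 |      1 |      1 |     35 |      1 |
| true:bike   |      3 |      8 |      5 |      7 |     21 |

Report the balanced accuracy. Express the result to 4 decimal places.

0.6916

Balanced accuracy = mean of per-class recall.
  walk: recall = 19/23 = 0.82609
  run: recall = 13/23 = 0.56522
  sit: recall = 20/28 = 0.71429
  stand: recall = 35/40 = 0.87500
  bike: recall = 21/44 = 0.47727
Mean = (0.82609 + 0.56522 + 0.71429 + 0.87500 + 0.47727) / 5 = 0.6916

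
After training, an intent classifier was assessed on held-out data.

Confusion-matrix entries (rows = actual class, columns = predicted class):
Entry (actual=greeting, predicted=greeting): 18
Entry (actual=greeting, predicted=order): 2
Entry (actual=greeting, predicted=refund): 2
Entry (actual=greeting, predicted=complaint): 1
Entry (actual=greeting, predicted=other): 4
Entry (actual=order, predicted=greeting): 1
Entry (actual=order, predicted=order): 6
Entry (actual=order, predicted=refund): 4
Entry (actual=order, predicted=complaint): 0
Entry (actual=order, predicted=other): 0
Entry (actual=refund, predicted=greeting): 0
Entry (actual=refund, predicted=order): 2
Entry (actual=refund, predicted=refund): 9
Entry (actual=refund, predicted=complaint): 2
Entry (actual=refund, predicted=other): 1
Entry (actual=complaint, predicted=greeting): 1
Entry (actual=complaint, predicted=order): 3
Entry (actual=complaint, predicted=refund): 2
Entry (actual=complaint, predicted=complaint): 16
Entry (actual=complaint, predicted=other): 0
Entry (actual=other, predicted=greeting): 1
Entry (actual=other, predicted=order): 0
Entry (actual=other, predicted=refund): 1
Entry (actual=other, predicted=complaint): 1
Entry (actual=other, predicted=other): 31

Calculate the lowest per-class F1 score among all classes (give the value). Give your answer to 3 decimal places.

Per-class F1 score (2·TP/(2·TP+FP+FN)):
  greeting: TP=18, FP=1+0+1+1=3, FN=2+2+1+4=9 → 36/48 = 0.7500
  order: TP=6, FP=2+2+3+0=7, FN=1+4+0+0=5 → 12/24 = 0.5000
  refund: TP=9, FP=2+4+2+1=9, FN=0+2+2+1=5 → 18/32 = 0.5625
  complaint: TP=16, FP=1+0+2+1=4, FN=1+3+2+0=6 → 32/42 = 0.7619
  other: TP=31, FP=4+0+1+0=5, FN=1+0+1+1=3 → 62/70 = 0.8857
Lowest is class 'order' with F1 score = 0.500.

0.500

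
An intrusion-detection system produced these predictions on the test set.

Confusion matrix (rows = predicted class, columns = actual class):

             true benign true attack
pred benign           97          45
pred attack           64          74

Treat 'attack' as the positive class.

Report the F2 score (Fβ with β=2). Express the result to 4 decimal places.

Fβ = (1+β²)·TP / ((1+β²)·TP + β²·FN + FP), with β²=4
= 5·74 / (5·74 + 4·45 + 64) = 0.6026

0.6026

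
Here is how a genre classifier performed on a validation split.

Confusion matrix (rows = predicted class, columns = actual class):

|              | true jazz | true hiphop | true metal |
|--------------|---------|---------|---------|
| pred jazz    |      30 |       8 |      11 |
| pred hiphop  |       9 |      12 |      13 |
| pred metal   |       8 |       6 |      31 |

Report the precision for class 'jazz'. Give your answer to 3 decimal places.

One-vs-rest for 'jazz': TP = diagonal; FP = other classes predicted 'jazz'; FN = 'jazz' predicted as other.
precision = TP/(TP+FP).
jazz: TP=30, FP=8+11=19 → 30/49 = 0.6122

0.612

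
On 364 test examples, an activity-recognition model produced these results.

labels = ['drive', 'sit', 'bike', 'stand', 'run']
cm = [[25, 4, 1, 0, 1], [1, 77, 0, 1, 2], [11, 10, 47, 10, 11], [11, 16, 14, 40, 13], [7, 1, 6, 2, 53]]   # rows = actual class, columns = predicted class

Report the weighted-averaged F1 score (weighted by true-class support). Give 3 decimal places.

0.653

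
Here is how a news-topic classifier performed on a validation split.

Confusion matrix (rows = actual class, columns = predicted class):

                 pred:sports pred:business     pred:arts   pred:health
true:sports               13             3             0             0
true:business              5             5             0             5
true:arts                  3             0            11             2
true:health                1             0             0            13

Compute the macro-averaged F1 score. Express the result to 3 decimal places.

Per-class F1 score (2·TP/(2·TP+FP+FN)):
  sports: TP=13, FP=5+3+1=9, FN=3+0+0=3 → 26/38 = 0.6842
  business: TP=5, FP=3+0+0=3, FN=5+0+5=10 → 10/23 = 0.4348
  arts: TP=11, FP=0+0+0=0, FN=3+0+2=5 → 22/27 = 0.8148
  health: TP=13, FP=0+5+2=7, FN=1+0+0=1 → 26/34 = 0.7647
Macro-F1 score = mean = (0.6842 + 0.4348 + 0.8148 + 0.7647) / 4 = 0.675

0.675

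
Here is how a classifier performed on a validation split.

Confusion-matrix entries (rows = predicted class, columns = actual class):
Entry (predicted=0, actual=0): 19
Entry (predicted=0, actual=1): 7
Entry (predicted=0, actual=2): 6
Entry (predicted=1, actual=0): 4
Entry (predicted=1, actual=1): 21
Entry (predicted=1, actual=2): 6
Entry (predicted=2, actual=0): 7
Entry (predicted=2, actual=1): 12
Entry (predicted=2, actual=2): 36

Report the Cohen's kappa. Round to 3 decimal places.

0.454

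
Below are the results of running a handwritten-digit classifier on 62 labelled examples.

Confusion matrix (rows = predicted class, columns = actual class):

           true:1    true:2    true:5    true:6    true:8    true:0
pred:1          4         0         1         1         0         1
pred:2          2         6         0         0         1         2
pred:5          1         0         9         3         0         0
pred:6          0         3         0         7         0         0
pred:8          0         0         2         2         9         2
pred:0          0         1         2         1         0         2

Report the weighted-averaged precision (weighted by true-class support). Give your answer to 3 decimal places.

Per-class precision (TP/(TP+FP)):
  1: TP=4, FP=0+1+1+0+1=3 → 4/7 = 0.5714
  2: TP=6, FP=2+0+0+1+2=5 → 6/11 = 0.5455
  5: TP=9, FP=1+0+3+0+0=4 → 9/13 = 0.6923
  6: TP=7, FP=0+3+0+0+0=3 → 7/10 = 0.7000
  8: TP=9, FP=0+0+2+2+2=6 → 9/15 = 0.6000
  0: TP=2, FP=0+1+2+1+0=4 → 2/6 = 0.3333
Weighted-precision = Σ (supportᵢ/N)·precisionᵢ with N=62: (7/62)·0.5714 + (10/62)·0.5455 + (14/62)·0.6923 + (14/62)·0.7000 + (10/62)·0.6000 + (7/62)·0.3333 = 0.601

0.601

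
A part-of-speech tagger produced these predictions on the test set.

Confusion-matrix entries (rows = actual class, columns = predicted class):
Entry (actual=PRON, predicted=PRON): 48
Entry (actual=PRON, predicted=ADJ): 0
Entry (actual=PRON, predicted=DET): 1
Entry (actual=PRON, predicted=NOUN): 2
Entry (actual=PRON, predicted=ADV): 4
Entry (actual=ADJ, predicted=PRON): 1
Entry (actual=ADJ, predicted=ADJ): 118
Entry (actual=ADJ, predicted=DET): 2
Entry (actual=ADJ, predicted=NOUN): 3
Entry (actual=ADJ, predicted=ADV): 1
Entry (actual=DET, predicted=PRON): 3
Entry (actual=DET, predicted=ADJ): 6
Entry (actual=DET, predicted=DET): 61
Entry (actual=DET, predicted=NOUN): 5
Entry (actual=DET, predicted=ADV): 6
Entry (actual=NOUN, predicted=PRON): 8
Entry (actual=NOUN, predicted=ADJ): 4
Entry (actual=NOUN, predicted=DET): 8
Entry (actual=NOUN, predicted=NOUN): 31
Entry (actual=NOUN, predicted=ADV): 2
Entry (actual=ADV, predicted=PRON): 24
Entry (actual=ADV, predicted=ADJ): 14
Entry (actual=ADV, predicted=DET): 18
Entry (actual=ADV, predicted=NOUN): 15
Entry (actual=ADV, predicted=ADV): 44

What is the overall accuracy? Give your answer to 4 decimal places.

Accuracy = trace / total = (48+118+61+31+44=302) / 429 = 302/429 = 0.7040

0.7040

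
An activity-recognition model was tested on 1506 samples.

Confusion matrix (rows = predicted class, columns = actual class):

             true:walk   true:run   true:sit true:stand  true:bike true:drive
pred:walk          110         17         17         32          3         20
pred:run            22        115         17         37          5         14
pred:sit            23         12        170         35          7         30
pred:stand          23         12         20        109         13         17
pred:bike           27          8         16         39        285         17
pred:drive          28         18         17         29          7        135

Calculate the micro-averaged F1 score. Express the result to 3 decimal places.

0.614

Micro-averaging pools counts across classes: ΣTP=924, ΣFP=582, ΣFN=582.
Micro-F1 score = 2·TP/(2·TP+FP+FN) on pooled counts = 0.614 (equals overall accuracy in single-label multiclass).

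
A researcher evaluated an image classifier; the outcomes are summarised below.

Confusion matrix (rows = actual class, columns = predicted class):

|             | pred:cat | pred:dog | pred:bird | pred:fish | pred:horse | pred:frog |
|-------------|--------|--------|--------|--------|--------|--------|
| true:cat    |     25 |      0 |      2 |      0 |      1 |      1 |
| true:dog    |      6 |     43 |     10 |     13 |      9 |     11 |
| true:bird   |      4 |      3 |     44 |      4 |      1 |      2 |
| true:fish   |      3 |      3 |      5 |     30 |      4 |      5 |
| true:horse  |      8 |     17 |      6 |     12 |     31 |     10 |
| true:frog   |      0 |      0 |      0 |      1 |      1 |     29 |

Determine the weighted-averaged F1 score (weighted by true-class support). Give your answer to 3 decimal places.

0.574

Per-class F1 score (2·TP/(2·TP+FP+FN)):
  cat: TP=25, FP=6+4+3+8+0=21, FN=0+2+0+1+1=4 → 50/75 = 0.6667
  dog: TP=43, FP=0+3+3+17+0=23, FN=6+10+13+9+11=49 → 86/158 = 0.5443
  bird: TP=44, FP=2+10+5+6+0=23, FN=4+3+4+1+2=14 → 88/125 = 0.7040
  fish: TP=30, FP=0+13+4+12+1=30, FN=3+3+5+4+5=20 → 60/110 = 0.5455
  horse: TP=31, FP=1+9+1+4+1=16, FN=8+17+6+12+10=53 → 62/131 = 0.4733
  frog: TP=29, FP=1+11+2+5+10=29, FN=0+0+0+1+1=2 → 58/89 = 0.6517
Weighted-F1 score = Σ (supportᵢ/N)·F1 scoreᵢ with N=344: (29/344)·0.6667 + (92/344)·0.5443 + (58/344)·0.7040 + (50/344)·0.5455 + (84/344)·0.4733 + (31/344)·0.6517 = 0.574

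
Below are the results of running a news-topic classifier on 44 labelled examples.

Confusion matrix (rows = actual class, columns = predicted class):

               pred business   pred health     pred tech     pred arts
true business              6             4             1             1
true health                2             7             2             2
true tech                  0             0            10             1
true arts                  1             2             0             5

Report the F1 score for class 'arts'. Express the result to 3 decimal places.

0.588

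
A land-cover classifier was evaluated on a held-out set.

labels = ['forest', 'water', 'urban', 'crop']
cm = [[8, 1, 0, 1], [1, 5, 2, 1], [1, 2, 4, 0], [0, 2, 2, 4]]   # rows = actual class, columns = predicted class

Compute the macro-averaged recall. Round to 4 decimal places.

Per-class recall (TP/(TP+FN)):
  forest: TP=8, FN=1+0+1=2 → 8/10 = 0.80000
  water: TP=5, FN=1+2+1=4 → 5/9 = 0.55556
  urban: TP=4, FN=1+2+0=3 → 4/7 = 0.57143
  crop: TP=4, FN=0+2+2=4 → 4/8 = 0.50000
Macro-recall = mean = (0.80000 + 0.55556 + 0.57143 + 0.50000) / 4 = 0.6067

0.6067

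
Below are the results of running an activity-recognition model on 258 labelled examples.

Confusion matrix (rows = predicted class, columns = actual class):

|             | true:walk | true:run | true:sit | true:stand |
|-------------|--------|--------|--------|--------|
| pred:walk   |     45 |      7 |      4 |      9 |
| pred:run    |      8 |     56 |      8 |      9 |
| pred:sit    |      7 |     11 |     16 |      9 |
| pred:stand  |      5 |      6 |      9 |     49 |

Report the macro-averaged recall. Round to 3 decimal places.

Per-class recall (TP/(TP+FN)):
  walk: TP=45, FN=8+7+5=20 → 45/65 = 0.6923
  run: TP=56, FN=7+11+6=24 → 56/80 = 0.7000
  sit: TP=16, FN=4+8+9=21 → 16/37 = 0.4324
  stand: TP=49, FN=9+9+9=27 → 49/76 = 0.6447
Macro-recall = mean = (0.6923 + 0.7000 + 0.4324 + 0.6447) / 4 = 0.617

0.617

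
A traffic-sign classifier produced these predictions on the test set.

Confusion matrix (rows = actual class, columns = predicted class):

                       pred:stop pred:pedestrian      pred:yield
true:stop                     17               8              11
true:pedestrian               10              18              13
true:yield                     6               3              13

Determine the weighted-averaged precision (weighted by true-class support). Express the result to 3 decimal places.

Per-class precision (TP/(TP+FP)):
  stop: TP=17, FP=10+6=16 → 17/33 = 0.5152
  pedestrian: TP=18, FP=8+3=11 → 18/29 = 0.6207
  yield: TP=13, FP=11+13=24 → 13/37 = 0.3514
Weighted-precision = Σ (supportᵢ/N)·precisionᵢ with N=99: (36/99)·0.5152 + (41/99)·0.6207 + (22/99)·0.3514 = 0.522

0.522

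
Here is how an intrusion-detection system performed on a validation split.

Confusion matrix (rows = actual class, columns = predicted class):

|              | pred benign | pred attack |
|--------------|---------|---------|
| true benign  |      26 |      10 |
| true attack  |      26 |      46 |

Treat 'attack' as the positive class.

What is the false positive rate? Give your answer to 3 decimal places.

0.278

FPR = FP/(FP+TN) = 10/(10+26) = 0.278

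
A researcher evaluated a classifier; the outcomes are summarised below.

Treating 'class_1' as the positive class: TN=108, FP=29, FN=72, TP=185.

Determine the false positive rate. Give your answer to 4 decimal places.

0.2117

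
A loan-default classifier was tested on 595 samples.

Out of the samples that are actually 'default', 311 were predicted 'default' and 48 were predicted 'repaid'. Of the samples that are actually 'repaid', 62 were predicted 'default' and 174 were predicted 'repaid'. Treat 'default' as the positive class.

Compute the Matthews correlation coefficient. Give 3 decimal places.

MCC = (TP·TN − FP·FN) / √((TP+FP)(TP+FN)(TN+FP)(TN+FN))
Numerator = 311·174 − 62·48 = 51138
Denominator = √(373·359·236·222) = √7015655544 = 83759.5102
MCC = 51138 / 83759.5102 = 0.611

0.611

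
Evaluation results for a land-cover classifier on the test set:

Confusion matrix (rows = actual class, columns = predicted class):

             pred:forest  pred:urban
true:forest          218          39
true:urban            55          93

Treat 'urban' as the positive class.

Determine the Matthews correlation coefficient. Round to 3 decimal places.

0.490

MCC = (TP·TN − FP·FN) / √((TP+FP)(TP+FN)(TN+FP)(TN+FN))
Numerator = 93·218 − 39·55 = 18129
Denominator = √(132·148·257·273) = √1370665296 = 37022.4972
MCC = 18129 / 37022.4972 = 0.490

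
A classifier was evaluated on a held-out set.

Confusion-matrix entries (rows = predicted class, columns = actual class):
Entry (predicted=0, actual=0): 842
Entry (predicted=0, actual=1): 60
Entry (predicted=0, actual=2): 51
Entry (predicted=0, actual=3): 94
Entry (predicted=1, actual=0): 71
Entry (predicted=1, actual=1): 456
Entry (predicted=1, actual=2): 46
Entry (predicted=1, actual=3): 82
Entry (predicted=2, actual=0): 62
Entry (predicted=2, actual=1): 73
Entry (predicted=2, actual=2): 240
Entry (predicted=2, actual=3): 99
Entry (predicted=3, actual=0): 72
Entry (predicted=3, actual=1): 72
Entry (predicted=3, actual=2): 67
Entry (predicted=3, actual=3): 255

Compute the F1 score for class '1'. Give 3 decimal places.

0.693

Treat '1' as positive and all other classes as negative.
F1 score = 2·TP/(2·TP+FP+FN).
1: TP=456, FP=71+46+82=199, FN=60+73+72=205 → 912/1316 = 0.6930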